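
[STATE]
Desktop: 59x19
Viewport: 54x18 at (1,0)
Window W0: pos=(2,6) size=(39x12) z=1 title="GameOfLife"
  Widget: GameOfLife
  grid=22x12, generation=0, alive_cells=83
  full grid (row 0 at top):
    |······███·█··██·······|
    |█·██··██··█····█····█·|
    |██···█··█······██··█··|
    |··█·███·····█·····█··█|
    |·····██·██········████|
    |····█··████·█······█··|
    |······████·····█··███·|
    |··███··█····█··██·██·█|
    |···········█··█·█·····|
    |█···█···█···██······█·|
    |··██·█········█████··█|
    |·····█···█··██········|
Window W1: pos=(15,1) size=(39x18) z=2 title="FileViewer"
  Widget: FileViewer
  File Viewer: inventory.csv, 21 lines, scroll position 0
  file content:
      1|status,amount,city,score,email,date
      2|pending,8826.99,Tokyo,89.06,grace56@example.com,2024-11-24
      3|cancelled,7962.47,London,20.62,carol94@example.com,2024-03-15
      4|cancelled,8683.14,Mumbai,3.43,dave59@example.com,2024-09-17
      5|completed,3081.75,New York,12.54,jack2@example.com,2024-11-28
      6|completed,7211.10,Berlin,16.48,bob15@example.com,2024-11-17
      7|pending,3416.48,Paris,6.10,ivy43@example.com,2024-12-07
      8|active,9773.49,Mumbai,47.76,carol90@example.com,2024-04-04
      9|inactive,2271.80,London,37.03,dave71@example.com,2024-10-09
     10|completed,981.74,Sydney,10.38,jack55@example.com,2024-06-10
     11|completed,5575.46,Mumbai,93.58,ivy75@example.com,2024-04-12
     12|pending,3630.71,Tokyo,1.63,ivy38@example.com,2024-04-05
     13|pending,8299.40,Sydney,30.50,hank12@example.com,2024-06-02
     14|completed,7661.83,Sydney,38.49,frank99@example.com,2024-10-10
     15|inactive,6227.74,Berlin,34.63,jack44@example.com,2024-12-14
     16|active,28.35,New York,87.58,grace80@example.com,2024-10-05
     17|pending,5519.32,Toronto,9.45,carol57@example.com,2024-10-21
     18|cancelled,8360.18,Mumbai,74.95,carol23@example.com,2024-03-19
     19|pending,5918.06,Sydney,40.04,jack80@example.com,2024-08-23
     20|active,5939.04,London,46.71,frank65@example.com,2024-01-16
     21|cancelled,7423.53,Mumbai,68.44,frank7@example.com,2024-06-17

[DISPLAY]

                                                      
              ┏━━━━━━━━━━━━━━━━━━━━━━━━━━━━━━━━━━━━━┓ 
              ┃ FileViewer                          ┃ 
              ┠─────────────────────────────────────┨ 
              ┃status,amount,city,score,email,date ▲┃ 
              ┃pending,8826.99,Tokyo,89.06,grace56@█┃ 
 ┏━━━━━━━━━━━━┃cancelled,7962.47,London,20.62,carol░┃ 
 ┃ GameOfLife ┃cancelled,8683.14,Mumbai,3.43,dave59░┃ 
 ┠────────────┃completed,3081.75,New York,12.54,jac░┃ 
 ┃Gen: 0      ┃completed,7211.10,Berlin,16.48,bob15░┃ 
 ┃██···█··█···┃pending,3416.48,Paris,6.10,ivy43@exa░┃ 
 ┃··█·███·····┃active,9773.49,Mumbai,47.76,carol90@░┃ 
 ┃·····██·██··┃inactive,2271.80,London,37.03,dave71░┃ 
 ┃····█··████·┃completed,981.74,Sydney,10.38,jack55░┃ 
 ┃······████··┃completed,5575.46,Mumbai,93.58,ivy75░┃ 
 ┃··███··█····┃pending,3630.71,Tokyo,1.63,ivy38@exa░┃ 
 ┃···········█┃pending,8299.40,Sydney,30.50,hank12@░┃ 
 ┗━━━━━━━━━━━━┃completed,7661.83,Sydney,38.49,frank▼┃ 


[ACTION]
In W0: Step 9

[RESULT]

                                                      
              ┏━━━━━━━━━━━━━━━━━━━━━━━━━━━━━━━━━━━━━┓ 
              ┃ FileViewer                          ┃ 
              ┠─────────────────────────────────────┨ 
              ┃status,amount,city,score,email,date ▲┃ 
              ┃pending,8826.99,Tokyo,89.06,grace56@█┃ 
 ┏━━━━━━━━━━━━┃cancelled,7962.47,London,20.62,carol░┃ 
 ┃ GameOfLife ┃cancelled,8683.14,Mumbai,3.43,dave59░┃ 
 ┠────────────┃completed,3081.75,New York,12.54,jac░┃ 
 ┃Gen: 9      ┃completed,7211.10,Berlin,16.48,bob15░┃ 
 ┃·········█·█┃pending,3416.48,Paris,6.10,ivy43@exa░┃ 
 ┃·········█·█┃active,9773.49,Mumbai,47.76,carol90@░┃ 
 ┃············┃inactive,2271.80,London,37.03,dave71░┃ 
 ┃···███···█··┃completed,981.74,Sydney,10.38,jack55░┃ 
 ┃··█···█·█·█·┃completed,5575.46,Mumbai,93.58,ivy75░┃ 
 ┃······█··█·█┃pending,3630.71,Tokyo,1.63,ivy38@exa░┃ 
 ┃···········█┃pending,8299.40,Sydney,30.50,hank12@░┃ 
 ┗━━━━━━━━━━━━┃completed,7661.83,Sydney,38.49,frank▼┃ 


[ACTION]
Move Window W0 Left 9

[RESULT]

                                                      
              ┏━━━━━━━━━━━━━━━━━━━━━━━━━━━━━━━━━━━━━┓ 
              ┃ FileViewer                          ┃ 
              ┠─────────────────────────────────────┨ 
              ┃status,amount,city,score,email,date ▲┃ 
              ┃pending,8826.99,Tokyo,89.06,grace56@█┃ 
━━━━━━━━━━━━━━┃cancelled,7962.47,London,20.62,carol░┃ 
 GameOfLife   ┃cancelled,8683.14,Mumbai,3.43,dave59░┃ 
──────────────┃completed,3081.75,New York,12.54,jac░┃ 
Gen: 9        ┃completed,7211.10,Berlin,16.48,bob15░┃ 
·········█·██·┃pending,3416.48,Paris,6.10,ivy43@exa░┃ 
·········█·█··┃active,9773.49,Mumbai,47.76,carol90@░┃ 
··············┃inactive,2271.80,London,37.03,dave71░┃ 
···███···█····┃completed,981.74,Sydney,10.38,jack55░┃ 
··█···█·█·█···┃completed,5575.46,Mumbai,93.58,ivy75░┃ 
······█··█·█··┃pending,3630.71,Tokyo,1.63,ivy38@exa░┃ 
···········█··┃pending,8299.40,Sydney,30.50,hank12@░┃ 
━━━━━━━━━━━━━━┃completed,7661.83,Sydney,38.49,frank▼┃ 


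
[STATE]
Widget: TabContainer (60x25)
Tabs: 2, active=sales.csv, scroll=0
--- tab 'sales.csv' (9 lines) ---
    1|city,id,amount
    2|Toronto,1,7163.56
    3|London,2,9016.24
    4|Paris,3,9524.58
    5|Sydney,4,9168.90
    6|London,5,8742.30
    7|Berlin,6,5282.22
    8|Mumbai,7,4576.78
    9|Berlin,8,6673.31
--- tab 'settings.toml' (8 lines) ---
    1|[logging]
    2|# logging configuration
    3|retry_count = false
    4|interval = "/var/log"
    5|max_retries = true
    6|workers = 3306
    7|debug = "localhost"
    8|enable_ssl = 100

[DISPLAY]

[sales.csv]│ settings.toml                                  
────────────────────────────────────────────────────────────
city,id,amount                                              
Toronto,1,7163.56                                           
London,2,9016.24                                            
Paris,3,9524.58                                             
Sydney,4,9168.90                                            
London,5,8742.30                                            
Berlin,6,5282.22                                            
Mumbai,7,4576.78                                            
Berlin,8,6673.31                                            
                                                            
                                                            
                                                            
                                                            
                                                            
                                                            
                                                            
                                                            
                                                            
                                                            
                                                            
                                                            
                                                            
                                                            


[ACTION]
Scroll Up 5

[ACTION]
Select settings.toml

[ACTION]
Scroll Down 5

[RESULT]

 sales.csv │[settings.toml]                                 
────────────────────────────────────────────────────────────
workers = 3306                                              
debug = "localhost"                                         
enable_ssl = 100                                            
                                                            
                                                            
                                                            
                                                            
                                                            
                                                            
                                                            
                                                            
                                                            
                                                            
                                                            
                                                            
                                                            
                                                            
                                                            
                                                            
                                                            
                                                            
                                                            
                                                            


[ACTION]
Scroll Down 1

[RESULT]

 sales.csv │[settings.toml]                                 
────────────────────────────────────────────────────────────
debug = "localhost"                                         
enable_ssl = 100                                            
                                                            
                                                            
                                                            
                                                            
                                                            
                                                            
                                                            
                                                            
                                                            
                                                            
                                                            
                                                            
                                                            
                                                            
                                                            
                                                            
                                                            
                                                            
                                                            
                                                            
                                                            


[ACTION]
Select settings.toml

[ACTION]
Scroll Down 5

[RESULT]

 sales.csv │[settings.toml]                                 
────────────────────────────────────────────────────────────
workers = 3306                                              
debug = "localhost"                                         
enable_ssl = 100                                            
                                                            
                                                            
                                                            
                                                            
                                                            
                                                            
                                                            
                                                            
                                                            
                                                            
                                                            
                                                            
                                                            
                                                            
                                                            
                                                            
                                                            
                                                            
                                                            
                                                            


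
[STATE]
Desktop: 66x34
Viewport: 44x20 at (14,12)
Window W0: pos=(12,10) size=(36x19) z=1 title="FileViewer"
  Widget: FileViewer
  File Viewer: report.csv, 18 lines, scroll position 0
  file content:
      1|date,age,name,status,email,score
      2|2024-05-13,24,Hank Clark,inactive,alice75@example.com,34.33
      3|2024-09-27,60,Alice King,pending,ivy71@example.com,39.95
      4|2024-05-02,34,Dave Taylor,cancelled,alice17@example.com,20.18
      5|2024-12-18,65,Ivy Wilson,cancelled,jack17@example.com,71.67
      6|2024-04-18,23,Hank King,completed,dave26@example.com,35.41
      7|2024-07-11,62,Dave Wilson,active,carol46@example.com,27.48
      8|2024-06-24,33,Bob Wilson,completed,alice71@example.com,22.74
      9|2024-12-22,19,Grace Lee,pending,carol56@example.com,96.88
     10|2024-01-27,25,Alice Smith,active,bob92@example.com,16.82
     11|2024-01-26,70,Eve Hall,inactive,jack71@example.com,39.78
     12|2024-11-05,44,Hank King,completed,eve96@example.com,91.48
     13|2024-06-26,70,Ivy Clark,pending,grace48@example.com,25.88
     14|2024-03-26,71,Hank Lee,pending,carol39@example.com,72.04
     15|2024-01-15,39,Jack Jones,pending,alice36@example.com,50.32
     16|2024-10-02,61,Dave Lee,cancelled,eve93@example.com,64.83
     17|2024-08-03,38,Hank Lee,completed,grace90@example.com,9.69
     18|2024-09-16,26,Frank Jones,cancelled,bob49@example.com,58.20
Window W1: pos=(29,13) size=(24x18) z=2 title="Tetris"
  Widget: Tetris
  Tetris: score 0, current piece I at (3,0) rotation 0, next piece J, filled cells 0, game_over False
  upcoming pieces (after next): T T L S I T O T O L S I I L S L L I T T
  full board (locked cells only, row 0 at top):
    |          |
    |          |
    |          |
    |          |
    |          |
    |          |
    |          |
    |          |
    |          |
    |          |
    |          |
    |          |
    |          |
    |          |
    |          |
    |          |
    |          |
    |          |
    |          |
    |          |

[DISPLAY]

─────────────────────────────────┨          
ate,age,name,st┏━━━━━━━━━━━━━━━━━━━━━━┓     
024-05-13,24,Ha┃ Tetris               ┃     
024-09-27,60,Al┠──────────────────────┨     
024-05-02,34,Da┃          │Next:      ┃     
024-12-18,65,Iv┃          │█          ┃     
024-04-18,23,Ha┃          │███        ┃     
024-07-11,62,Da┃          │           ┃     
024-06-24,33,Bo┃          │           ┃     
024-12-22,19,Gr┃          │           ┃     
024-01-27,25,Al┃          │Score:     ┃     
024-01-26,70,Ev┃          │0          ┃     
024-11-05,44,Ha┃          │           ┃     
024-06-26,70,Iv┃          │           ┃     
024-03-26,71,Ha┃          │           ┃     
024-01-15,39,Ja┃          │           ┃     
━━━━━━━━━━━━━━━┃          │           ┃     
               ┃          │           ┃     
               ┗━━━━━━━━━━━━━━━━━━━━━━┛     
                                            


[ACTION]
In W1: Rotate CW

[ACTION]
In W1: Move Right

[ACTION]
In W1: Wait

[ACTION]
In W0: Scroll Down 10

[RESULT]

─────────────────────────────────┨          
024-05-02,34,Da┏━━━━━━━━━━━━━━━━━━━━━━┓     
024-12-18,65,Iv┃ Tetris               ┃     
024-04-18,23,Ha┠──────────────────────┨     
024-07-11,62,Da┃          │Next:      ┃     
024-06-24,33,Bo┃          │█          ┃     
024-12-22,19,Gr┃          │███        ┃     
024-01-27,25,Al┃          │           ┃     
024-01-26,70,Ev┃          │           ┃     
024-11-05,44,Ha┃          │           ┃     
024-06-26,70,Iv┃          │Score:     ┃     
024-03-26,71,Ha┃          │0          ┃     
024-01-15,39,Ja┃          │           ┃     
024-10-02,61,Da┃          │           ┃     
024-08-03,38,Ha┃          │           ┃     
024-09-16,26,Fr┃          │           ┃     
━━━━━━━━━━━━━━━┃          │           ┃     
               ┃          │           ┃     
               ┗━━━━━━━━━━━━━━━━━━━━━━┛     
                                            


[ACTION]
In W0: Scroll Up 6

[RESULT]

─────────────────────────────────┨          
ate,age,name,st┏━━━━━━━━━━━━━━━━━━━━━━┓     
024-05-13,24,Ha┃ Tetris               ┃     
024-09-27,60,Al┠──────────────────────┨     
024-05-02,34,Da┃          │Next:      ┃     
024-12-18,65,Iv┃          │█          ┃     
024-04-18,23,Ha┃          │███        ┃     
024-07-11,62,Da┃          │           ┃     
024-06-24,33,Bo┃          │           ┃     
024-12-22,19,Gr┃          │           ┃     
024-01-27,25,Al┃          │Score:     ┃     
024-01-26,70,Ev┃          │0          ┃     
024-11-05,44,Ha┃          │           ┃     
024-06-26,70,Iv┃          │           ┃     
024-03-26,71,Ha┃          │           ┃     
024-01-15,39,Ja┃          │           ┃     
━━━━━━━━━━━━━━━┃          │           ┃     
               ┃          │           ┃     
               ┗━━━━━━━━━━━━━━━━━━━━━━┛     
                                            


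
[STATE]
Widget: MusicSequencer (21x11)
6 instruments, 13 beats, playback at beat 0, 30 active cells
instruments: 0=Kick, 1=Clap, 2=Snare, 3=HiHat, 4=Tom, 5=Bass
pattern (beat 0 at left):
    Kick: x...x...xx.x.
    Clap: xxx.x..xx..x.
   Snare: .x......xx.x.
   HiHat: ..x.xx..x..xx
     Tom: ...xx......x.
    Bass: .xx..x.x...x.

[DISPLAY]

      ▼123456789012  
  Kick█···█···██·█·  
  Clap███·█··██··█·  
 Snare·█······██·█·  
 HiHat··█·██··█··██  
   Tom···██······█·  
  Bass·██··█·█···█·  
                     
                     
                     
                     


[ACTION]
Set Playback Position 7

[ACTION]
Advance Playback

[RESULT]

      01234567▼9012  
  Kick█···█···██·█·  
  Clap███·█··██··█·  
 Snare·█······██·█·  
 HiHat··█·██··█··██  
   Tom···██······█·  
  Bass·██··█·█···█·  
                     
                     
                     
                     


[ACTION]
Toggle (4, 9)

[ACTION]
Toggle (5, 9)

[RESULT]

      01234567▼9012  
  Kick█···█···██·█·  
  Clap███·█··██··█·  
 Snare·█······██·█·  
 HiHat··█·██··█··██  
   Tom···██····█·█·  
  Bass·██··█·█·█·█·  
                     
                     
                     
                     


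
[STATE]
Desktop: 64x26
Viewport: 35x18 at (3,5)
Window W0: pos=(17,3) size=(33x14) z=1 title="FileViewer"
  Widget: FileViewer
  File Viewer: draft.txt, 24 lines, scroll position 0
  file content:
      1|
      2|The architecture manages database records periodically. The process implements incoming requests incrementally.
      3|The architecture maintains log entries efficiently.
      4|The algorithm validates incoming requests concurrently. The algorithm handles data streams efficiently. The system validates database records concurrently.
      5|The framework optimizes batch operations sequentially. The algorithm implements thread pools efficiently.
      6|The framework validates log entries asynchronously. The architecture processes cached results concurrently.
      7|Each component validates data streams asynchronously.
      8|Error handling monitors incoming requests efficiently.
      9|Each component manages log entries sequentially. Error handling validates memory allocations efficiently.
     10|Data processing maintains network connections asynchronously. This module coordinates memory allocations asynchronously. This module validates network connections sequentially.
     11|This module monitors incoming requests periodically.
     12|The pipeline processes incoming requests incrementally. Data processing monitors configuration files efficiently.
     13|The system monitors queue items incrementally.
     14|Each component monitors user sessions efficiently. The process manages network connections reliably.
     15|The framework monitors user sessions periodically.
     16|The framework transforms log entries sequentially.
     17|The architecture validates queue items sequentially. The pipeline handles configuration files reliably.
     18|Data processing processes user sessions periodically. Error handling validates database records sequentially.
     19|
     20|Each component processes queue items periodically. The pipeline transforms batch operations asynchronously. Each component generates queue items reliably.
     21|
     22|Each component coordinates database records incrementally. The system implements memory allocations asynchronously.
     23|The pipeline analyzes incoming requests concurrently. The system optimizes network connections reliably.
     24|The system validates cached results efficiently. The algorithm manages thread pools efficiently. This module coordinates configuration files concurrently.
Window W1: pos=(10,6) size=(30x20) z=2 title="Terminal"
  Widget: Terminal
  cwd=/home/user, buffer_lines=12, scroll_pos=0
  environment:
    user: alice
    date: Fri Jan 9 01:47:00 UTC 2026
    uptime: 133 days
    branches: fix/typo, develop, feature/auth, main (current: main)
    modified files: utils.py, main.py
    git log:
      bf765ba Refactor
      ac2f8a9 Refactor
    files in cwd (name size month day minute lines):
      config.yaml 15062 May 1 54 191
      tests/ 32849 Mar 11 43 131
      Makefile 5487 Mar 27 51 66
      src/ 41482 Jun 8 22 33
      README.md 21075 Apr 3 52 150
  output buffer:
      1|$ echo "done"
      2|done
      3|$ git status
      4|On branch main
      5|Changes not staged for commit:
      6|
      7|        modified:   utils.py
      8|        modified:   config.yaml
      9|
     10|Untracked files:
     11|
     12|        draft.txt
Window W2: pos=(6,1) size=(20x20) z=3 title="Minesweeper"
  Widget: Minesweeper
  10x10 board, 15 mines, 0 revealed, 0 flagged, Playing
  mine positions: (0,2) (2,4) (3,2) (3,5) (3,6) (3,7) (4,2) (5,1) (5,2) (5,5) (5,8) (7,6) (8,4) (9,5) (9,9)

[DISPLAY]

   ┃■■■■■■■■■■        ┃────────────
   ┃■■■■■■■■■■        ┃━━━━━━━━━━━━
   ┃■■■■■■■■■■        ┃            
   ┃■■■■■■■■■■        ┃────────────
   ┃■■■■■■■■■■        ┃            
   ┃■■■■■■■■■■        ┃            
   ┃■■■■■■■■■■        ┃            
   ┃■■■■■■■■■■        ┃            
   ┃■■■■■■■■■■        ┃ged for comm
   ┃                  ┃            
   ┃                  ┃d:   utils.p
   ┃                  ┃d:   config.
   ┃                  ┃            
   ┃                  ┃:           
   ┃                  ┃            
   ┗━━━━━━━━━━━━━━━━━━┛xt          
       ┃$ █                        
       ┃                           


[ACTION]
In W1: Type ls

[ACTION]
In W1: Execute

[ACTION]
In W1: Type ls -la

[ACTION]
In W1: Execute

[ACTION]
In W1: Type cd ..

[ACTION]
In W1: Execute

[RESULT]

   ┃■■■■■■■■■■        ┃────────────
   ┃■■■■■■■■■■        ┃━━━━━━━━━━━━
   ┃■■■■■■■■■■        ┃            
   ┃■■■■■■■■■■        ┃────────────
   ┃■■■■■■■■■■        ┃d:   config.
   ┃■■■■■■■■■■        ┃            
   ┃■■■■■■■■■■        ┃:           
   ┃■■■■■■■■■■        ┃            
   ┃■■■■■■■■■■        ┃xt          
   ┃                  ┃            
   ┃                  ┃sts/  Makefi
   ┃                  ┃            
   ┃                  ┃lice group  
   ┃                  ┃lice group  
   ┃                  ┃lice group  
   ┗━━━━━━━━━━━━━━━━━━┛lice group  
       ┃-rw-r--r--  1 alice group  
       ┃$ cd ..                    


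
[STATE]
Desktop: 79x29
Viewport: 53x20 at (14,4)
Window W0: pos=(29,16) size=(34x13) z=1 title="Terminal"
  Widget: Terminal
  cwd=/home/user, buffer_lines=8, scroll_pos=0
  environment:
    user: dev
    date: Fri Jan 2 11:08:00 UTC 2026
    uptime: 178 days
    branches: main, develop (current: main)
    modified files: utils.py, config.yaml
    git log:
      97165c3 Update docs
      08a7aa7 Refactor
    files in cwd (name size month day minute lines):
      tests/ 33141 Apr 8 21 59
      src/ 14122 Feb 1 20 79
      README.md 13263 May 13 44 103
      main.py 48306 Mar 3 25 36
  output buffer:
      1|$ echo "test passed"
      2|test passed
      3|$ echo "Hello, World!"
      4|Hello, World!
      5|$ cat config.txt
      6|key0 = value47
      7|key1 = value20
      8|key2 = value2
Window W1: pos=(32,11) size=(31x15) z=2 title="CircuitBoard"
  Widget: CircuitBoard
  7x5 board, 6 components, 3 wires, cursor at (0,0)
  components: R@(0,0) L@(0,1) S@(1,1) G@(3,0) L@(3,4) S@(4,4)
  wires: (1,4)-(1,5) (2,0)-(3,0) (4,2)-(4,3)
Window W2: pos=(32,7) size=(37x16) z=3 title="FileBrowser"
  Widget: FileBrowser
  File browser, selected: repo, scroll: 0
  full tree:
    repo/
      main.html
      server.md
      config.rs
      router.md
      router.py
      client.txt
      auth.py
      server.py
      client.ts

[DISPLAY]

                                                     
                                                     
                                                     
                  ┏━━━━━━━━━━━━━━━━━━━━━━━━━━━━━━━━━━
                  ┃ FileBrowser                      
                  ┠──────────────────────────────────
                  ┃> [-] repo/                       
                  ┃    main.html                     
                  ┃    server.md                     
                  ┃    config.rs                     
                  ┃    router.md                     
                  ┃    router.py                     
               ┏━━┃    client.txt                    
               ┃ T┃    auth.py                       
               ┠──┃    server.py                     
               ┃$ ┃    client.ts                     
               ┃te┃                                  
               ┃$ ┃                                  
               ┃He┗━━━━━━━━━━━━━━━━━━━━━━━━━━━━━━━━━━
               ┃$ ┃4           · ─ ·   S        ┃    


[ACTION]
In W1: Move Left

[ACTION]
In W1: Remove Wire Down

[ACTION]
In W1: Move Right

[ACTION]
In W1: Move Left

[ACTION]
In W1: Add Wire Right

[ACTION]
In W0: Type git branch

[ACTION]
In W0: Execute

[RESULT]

                                                     
                                                     
                                                     
                  ┏━━━━━━━━━━━━━━━━━━━━━━━━━━━━━━━━━━
                  ┃ FileBrowser                      
                  ┠──────────────────────────────────
                  ┃> [-] repo/                       
                  ┃    main.html                     
                  ┃    server.md                     
                  ┃    config.rs                     
                  ┃    router.md                     
                  ┃    router.py                     
               ┏━━┃    client.txt                    
               ┃ T┃    auth.py                       
               ┠──┃    server.py                     
               ┃He┃    client.ts                     
               ┃$ ┃                                  
               ┃ke┃                                  
               ┃ke┗━━━━━━━━━━━━━━━━━━━━━━━━━━━━━━━━━━
               ┃ke┃4           · ─ ·   S        ┃    


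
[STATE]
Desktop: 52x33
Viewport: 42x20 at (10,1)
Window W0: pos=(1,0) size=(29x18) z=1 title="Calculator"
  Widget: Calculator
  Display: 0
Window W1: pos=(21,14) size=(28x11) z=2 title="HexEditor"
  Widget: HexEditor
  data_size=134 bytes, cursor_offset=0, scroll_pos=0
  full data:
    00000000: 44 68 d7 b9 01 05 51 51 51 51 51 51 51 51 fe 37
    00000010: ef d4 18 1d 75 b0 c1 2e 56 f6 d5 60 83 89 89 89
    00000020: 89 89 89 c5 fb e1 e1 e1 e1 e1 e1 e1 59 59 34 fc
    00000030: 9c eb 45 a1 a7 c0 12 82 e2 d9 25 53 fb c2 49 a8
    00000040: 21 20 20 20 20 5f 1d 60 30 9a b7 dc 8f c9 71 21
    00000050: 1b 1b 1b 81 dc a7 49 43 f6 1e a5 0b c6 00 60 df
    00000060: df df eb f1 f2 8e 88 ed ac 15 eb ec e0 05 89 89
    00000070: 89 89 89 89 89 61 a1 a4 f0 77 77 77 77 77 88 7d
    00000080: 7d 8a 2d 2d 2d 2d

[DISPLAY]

tor                ┃                      
───────────────────┨                      
                  0┃                      
┬───┬───┐          ┃                      
│ 9 │ ÷ │          ┃                      
┼───┼───┤          ┃                      
│ 6 │ × │          ┃                      
┼───┼───┤          ┃                      
│ 3 │ - │          ┃                      
┼───┼───┤          ┃                      
│ = │ + │          ┃                      
┼───┼───┤          ┃                      
│ MR│ M+│          ┃                      
┴───┴───┘  ┏━━━━━━━━━━━━━━━━━━━━━━━━━━┓   
           ┃ HexEditor                ┃   
           ┠──────────────────────────┨   
━━━━━━━━━━━┃00000000  44 68 d7 b9 01 0┃   
           ┃00000010  ef d4 18 1d 75 b┃   
           ┃00000020  89 89 89 c5 fb e┃   
           ┃00000030  9c eb 45 a1 a7 c┃   


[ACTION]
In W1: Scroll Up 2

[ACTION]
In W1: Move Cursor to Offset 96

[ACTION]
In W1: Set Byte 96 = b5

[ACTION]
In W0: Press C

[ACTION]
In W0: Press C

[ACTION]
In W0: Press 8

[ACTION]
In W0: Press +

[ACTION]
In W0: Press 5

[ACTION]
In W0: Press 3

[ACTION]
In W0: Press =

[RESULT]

tor                ┃                      
───────────────────┨                      
                 61┃                      
┬───┬───┐          ┃                      
│ 9 │ ÷ │          ┃                      
┼───┼───┤          ┃                      
│ 6 │ × │          ┃                      
┼───┼───┤          ┃                      
│ 3 │ - │          ┃                      
┼───┼───┤          ┃                      
│ = │ + │          ┃                      
┼───┼───┤          ┃                      
│ MR│ M+│          ┃                      
┴───┴───┘  ┏━━━━━━━━━━━━━━━━━━━━━━━━━━┓   
           ┃ HexEditor                ┃   
           ┠──────────────────────────┨   
━━━━━━━━━━━┃00000000  44 68 d7 b9 01 0┃   
           ┃00000010  ef d4 18 1d 75 b┃   
           ┃00000020  89 89 89 c5 fb e┃   
           ┃00000030  9c eb 45 a1 a7 c┃   


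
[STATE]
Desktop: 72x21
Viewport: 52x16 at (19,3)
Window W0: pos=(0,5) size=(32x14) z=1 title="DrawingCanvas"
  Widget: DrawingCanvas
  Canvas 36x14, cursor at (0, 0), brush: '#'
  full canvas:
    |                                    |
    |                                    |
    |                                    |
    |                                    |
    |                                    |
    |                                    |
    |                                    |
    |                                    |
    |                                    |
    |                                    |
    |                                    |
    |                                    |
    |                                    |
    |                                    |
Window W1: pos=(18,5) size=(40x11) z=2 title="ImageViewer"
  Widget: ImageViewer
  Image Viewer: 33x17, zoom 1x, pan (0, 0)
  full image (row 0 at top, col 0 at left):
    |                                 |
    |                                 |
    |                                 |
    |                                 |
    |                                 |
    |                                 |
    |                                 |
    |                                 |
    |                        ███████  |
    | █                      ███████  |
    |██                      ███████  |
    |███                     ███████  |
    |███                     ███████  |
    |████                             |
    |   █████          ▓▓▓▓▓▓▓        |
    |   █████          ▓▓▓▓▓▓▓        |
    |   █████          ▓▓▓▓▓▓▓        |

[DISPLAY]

                                                    
                                                    
━━━━━━━━━━━━━━━━━━━━━━━━━━━━━━━━━━━━━━┓             
 ImageViewer                          ┃             
──────────────────────────────────────┨             
                                      ┃             
                                      ┃             
                                      ┃             
                                      ┃             
                                      ┃             
                                      ┃             
                                      ┃             
━━━━━━━━━━━━━━━━━━━━━━━━━━━━━━━━━━━━━━┛             
            ┃                                       
            ┃                                       
━━━━━━━━━━━━┛                                       


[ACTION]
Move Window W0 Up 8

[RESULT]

            ┃                                       
            ┃                                       
━━━━━━━━━━━━━━━━━━━━━━━━━━━━━━━━━━━━━━┓             
 ImageViewer                          ┃             
──────────────────────────────────────┨             
                                      ┃             
                                      ┃             
                                      ┃             
                                      ┃             
                                      ┃             
                                      ┃             
                                      ┃             
━━━━━━━━━━━━━━━━━━━━━━━━━━━━━━━━━━━━━━┛             
                                                    
                                                    
                                                    


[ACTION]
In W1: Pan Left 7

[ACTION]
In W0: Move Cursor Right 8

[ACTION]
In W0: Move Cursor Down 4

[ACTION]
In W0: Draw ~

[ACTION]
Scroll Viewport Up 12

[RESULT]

━━━━━━━━━━━━┓                                       
            ┃                                       
────────────┨                                       
            ┃                                       
            ┃                                       
━━━━━━━━━━━━━━━━━━━━━━━━━━━━━━━━━━━━━━┓             
 ImageViewer                          ┃             
──────────────────────────────────────┨             
                                      ┃             
                                      ┃             
                                      ┃             
                                      ┃             
                                      ┃             
                                      ┃             
                                      ┃             
━━━━━━━━━━━━━━━━━━━━━━━━━━━━━━━━━━━━━━┛             


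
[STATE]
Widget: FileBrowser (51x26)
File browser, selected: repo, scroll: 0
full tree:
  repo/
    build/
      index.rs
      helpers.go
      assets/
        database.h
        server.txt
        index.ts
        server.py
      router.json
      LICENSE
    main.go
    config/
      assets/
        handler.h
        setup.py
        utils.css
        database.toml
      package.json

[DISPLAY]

> [-] repo/                                        
    [+] build/                                     
    main.go                                        
    [+] config/                                    
                                                   
                                                   
                                                   
                                                   
                                                   
                                                   
                                                   
                                                   
                                                   
                                                   
                                                   
                                                   
                                                   
                                                   
                                                   
                                                   
                                                   
                                                   
                                                   
                                                   
                                                   
                                                   


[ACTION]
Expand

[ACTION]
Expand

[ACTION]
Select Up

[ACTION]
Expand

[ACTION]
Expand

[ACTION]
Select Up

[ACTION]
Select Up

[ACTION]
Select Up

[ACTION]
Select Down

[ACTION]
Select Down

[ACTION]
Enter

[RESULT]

  [-] repo/                                        
    [+] build/                                     
  > main.go                                        
    [+] config/                                    
                                                   
                                                   
                                                   
                                                   
                                                   
                                                   
                                                   
                                                   
                                                   
                                                   
                                                   
                                                   
                                                   
                                                   
                                                   
                                                   
                                                   
                                                   
                                                   
                                                   
                                                   
                                                   
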